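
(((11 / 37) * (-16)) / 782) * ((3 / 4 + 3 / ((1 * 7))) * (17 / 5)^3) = -209814 / 744625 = -0.28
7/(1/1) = 7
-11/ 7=-1.57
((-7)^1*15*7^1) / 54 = -245 / 18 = -13.61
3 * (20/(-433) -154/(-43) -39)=-1980957/18619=-106.39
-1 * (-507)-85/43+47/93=2021609/3999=505.53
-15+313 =298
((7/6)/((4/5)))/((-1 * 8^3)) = -35/12288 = -0.00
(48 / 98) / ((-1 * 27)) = -8 / 441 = -0.02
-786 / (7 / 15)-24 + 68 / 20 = -59671 / 35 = -1704.89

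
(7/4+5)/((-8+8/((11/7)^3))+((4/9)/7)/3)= -6792093/5954128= -1.14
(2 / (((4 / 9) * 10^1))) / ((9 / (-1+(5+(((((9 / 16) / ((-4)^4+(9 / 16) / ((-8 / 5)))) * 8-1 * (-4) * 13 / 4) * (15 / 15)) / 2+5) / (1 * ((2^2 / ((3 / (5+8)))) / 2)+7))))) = 14563463 / 61519240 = 0.24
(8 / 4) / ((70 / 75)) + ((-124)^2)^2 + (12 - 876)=1654943599 / 7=236420514.14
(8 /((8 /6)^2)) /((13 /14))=63 /13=4.85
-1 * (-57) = 57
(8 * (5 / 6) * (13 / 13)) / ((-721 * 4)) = -5 / 2163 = -0.00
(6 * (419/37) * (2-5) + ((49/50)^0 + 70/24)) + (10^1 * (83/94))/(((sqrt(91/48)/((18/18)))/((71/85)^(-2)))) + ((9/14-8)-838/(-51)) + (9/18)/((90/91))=-75426581/396270 + 11993500 * sqrt(273)/21560357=-181.15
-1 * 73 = -73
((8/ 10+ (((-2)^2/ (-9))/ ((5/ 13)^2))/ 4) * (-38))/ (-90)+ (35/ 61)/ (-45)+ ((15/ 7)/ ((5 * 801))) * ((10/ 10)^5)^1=0.01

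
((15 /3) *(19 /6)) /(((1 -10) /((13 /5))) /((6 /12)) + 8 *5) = 247 /516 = 0.48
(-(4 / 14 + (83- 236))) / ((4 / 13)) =13897 / 28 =496.32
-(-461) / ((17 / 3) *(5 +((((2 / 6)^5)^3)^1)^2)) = 284747435686899567 / 17500746228045182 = 16.27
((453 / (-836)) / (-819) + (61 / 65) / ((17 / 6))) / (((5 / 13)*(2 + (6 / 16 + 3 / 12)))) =12876662 / 39171825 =0.33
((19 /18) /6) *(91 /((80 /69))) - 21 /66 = 427357 /31680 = 13.49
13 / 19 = 0.68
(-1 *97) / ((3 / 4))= -388 / 3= -129.33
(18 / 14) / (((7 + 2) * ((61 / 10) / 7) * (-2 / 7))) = -35 / 61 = -0.57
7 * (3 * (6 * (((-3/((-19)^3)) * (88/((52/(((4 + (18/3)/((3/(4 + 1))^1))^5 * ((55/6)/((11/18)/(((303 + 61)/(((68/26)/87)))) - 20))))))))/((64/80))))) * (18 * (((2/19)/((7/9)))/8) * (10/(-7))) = 120725274085416000/9657168331493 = 12501.10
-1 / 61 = -0.02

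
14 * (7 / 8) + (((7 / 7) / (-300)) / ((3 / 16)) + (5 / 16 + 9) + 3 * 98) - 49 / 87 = 32884069 / 104400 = 314.98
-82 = -82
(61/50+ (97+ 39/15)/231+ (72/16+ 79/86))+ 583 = 590.07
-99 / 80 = -1.24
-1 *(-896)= 896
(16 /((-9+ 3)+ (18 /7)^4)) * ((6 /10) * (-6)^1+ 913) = 385.73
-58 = -58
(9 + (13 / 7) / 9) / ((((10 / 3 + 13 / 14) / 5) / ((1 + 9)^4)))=58000000 / 537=108007.45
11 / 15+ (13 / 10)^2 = 727 / 300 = 2.42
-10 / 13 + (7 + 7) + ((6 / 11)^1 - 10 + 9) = 1827 / 143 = 12.78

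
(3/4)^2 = 9/16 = 0.56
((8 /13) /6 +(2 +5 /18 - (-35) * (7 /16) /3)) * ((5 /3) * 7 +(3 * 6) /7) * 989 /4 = 318708217 /12096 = 26348.23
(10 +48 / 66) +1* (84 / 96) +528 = 47485 / 88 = 539.60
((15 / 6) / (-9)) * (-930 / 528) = 775 / 1584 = 0.49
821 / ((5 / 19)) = 15599 / 5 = 3119.80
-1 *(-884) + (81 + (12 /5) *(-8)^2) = 5593 /5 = 1118.60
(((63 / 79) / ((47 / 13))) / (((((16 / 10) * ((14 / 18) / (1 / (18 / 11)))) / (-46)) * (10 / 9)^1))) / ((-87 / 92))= 2042469 / 430708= 4.74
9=9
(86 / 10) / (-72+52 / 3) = -129 / 820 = -0.16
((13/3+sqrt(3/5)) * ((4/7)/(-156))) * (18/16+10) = -89/504 - 89 * sqrt(15)/10920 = -0.21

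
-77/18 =-4.28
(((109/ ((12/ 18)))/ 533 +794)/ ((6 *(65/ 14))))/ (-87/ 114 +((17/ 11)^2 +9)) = 13626441983/ 5077744425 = 2.68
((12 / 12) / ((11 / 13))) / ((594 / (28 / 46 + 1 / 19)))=3757 / 2855358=0.00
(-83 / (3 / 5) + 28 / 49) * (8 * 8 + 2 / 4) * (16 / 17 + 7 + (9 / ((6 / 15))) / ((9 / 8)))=-59089525 / 238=-248275.32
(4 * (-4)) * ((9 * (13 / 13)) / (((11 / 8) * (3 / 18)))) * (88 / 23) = -55296 / 23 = -2404.17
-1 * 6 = -6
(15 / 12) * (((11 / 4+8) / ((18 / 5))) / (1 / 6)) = 1075 / 48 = 22.40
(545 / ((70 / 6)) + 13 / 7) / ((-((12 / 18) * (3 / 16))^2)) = -21760 / 7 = -3108.57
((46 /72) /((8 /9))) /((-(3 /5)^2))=-575 /288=-2.00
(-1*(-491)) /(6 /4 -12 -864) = -982 /1749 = -0.56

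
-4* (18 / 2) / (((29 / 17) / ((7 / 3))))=-1428 / 29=-49.24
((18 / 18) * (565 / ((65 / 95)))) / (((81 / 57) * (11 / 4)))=815860 / 3861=211.31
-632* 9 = -5688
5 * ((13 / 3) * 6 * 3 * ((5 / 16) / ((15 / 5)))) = 325 / 8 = 40.62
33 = 33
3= 3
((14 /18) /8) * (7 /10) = 49 /720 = 0.07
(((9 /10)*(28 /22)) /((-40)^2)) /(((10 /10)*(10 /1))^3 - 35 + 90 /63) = 147 /198440000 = 0.00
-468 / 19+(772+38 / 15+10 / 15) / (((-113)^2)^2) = -381530751096 / 15489499295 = -24.63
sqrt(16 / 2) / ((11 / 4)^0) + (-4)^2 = 2 * sqrt(2) + 16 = 18.83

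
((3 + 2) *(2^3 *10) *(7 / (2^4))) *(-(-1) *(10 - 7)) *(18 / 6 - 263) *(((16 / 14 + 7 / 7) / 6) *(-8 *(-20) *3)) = -23400000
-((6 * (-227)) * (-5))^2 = -46376100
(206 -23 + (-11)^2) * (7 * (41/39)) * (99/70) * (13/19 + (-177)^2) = 6443137536/65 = 99125192.86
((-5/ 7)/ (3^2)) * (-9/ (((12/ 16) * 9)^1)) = 0.11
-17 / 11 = -1.55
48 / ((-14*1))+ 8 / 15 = -2.90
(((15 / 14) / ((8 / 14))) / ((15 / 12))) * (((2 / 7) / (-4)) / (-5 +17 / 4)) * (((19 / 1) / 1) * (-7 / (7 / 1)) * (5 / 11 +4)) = -133 / 11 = -12.09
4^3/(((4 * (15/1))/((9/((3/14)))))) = 224/5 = 44.80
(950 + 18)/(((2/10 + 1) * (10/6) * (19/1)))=484/19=25.47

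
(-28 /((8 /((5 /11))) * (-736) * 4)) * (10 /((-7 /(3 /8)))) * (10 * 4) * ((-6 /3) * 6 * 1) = 0.14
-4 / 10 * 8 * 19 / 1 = -304 / 5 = -60.80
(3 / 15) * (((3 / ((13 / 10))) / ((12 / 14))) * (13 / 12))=7 / 12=0.58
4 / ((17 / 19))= 4.47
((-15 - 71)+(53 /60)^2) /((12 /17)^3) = -1507264183 /6220800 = -242.29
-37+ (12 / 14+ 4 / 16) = -1005 / 28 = -35.89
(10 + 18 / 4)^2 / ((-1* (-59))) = 841 / 236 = 3.56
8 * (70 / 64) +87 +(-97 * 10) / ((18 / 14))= -23713 / 36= -658.69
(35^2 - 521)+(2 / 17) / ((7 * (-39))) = 3267262 / 4641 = 704.00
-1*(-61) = 61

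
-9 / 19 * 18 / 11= -162 / 209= -0.78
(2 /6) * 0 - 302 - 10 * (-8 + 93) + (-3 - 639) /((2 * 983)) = -1132737 /983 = -1152.33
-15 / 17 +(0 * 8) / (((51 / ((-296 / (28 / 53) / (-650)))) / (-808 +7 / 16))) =-15 / 17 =-0.88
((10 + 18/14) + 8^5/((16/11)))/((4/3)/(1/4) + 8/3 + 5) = 1733.79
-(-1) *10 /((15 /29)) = 58 /3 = 19.33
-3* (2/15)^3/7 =-8/7875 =-0.00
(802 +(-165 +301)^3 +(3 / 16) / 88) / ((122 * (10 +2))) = 3542891267 / 2061312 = 1718.76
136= 136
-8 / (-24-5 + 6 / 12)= 16 / 57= 0.28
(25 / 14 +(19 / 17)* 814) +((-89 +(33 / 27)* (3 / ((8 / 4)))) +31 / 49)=2061716 / 2499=825.02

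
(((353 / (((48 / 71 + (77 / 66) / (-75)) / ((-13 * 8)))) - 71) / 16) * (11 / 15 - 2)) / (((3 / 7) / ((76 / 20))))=2967826843751 / 75970800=39065.36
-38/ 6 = -19/ 3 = -6.33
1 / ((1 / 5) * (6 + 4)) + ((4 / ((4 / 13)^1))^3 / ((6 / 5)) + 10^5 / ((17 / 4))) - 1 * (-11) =1293959 / 51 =25371.75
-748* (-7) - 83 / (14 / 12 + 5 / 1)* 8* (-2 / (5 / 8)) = 1032404 / 185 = 5580.56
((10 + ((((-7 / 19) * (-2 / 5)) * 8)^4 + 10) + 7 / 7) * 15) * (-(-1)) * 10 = 11206890366 / 3258025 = 3439.78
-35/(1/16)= -560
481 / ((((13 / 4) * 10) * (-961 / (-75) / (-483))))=-536130 / 961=-557.89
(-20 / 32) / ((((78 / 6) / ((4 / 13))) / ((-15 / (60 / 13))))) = 5 / 104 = 0.05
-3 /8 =-0.38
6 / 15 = 2 / 5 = 0.40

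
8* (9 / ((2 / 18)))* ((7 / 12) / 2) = 189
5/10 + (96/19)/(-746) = 0.49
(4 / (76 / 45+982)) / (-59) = -90 / 1305847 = -0.00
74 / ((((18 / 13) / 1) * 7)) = 7.63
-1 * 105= -105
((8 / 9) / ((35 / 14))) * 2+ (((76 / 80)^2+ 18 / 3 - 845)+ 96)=-2668991 / 3600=-741.39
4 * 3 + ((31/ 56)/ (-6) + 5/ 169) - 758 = -42364423/ 56784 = -746.06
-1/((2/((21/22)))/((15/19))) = -315/836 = -0.38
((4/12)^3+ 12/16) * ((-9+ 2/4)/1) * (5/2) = -7225/432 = -16.72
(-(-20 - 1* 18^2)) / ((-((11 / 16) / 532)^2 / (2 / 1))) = -49848451072 / 121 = -411970670.02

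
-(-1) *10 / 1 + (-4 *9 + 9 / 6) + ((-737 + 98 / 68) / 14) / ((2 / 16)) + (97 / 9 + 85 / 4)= -1768399 / 4284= -412.79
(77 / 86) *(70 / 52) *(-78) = -8085 / 86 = -94.01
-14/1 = -14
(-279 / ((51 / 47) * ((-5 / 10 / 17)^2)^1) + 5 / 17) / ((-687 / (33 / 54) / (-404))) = -11227479362 / 105111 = -106815.46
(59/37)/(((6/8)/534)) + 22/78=1638719/1443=1135.63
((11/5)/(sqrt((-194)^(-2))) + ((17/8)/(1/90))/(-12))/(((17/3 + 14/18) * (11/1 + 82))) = 98607/143840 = 0.69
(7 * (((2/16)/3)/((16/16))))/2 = 7/48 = 0.15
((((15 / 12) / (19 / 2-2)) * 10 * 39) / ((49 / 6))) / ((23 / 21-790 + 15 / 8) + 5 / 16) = -18720 / 1850359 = -0.01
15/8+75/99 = 695/264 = 2.63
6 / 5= 1.20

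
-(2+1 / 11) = -23 / 11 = -2.09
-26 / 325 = -2 / 25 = -0.08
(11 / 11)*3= 3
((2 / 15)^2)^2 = 16 / 50625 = 0.00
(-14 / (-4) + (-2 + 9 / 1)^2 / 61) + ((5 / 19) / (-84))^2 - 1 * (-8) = 1911687133 / 155380176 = 12.30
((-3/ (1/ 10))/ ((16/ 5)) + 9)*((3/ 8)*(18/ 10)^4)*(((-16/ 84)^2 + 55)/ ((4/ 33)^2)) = -173414571759/ 31360000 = -5529.80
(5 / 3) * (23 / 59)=115 / 177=0.65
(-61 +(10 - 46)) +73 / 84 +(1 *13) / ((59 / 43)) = -429469 / 4956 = -86.66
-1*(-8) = 8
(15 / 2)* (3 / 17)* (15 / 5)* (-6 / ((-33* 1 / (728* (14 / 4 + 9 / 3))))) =638820 / 187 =3416.15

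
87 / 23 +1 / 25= 2198 / 575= 3.82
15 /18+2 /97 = 497 /582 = 0.85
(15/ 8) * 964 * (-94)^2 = 15971070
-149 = -149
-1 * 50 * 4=-200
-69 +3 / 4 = -68.25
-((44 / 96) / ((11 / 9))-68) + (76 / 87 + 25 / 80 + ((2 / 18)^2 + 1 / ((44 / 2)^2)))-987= -4175549233 / 4547664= -918.17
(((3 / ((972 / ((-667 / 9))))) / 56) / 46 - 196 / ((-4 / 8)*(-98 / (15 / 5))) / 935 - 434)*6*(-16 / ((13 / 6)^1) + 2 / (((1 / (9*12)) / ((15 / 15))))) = -1152006436199 / 2120580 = -543250.64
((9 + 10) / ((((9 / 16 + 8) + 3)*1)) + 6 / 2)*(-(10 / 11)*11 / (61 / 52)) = -89336 / 2257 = -39.58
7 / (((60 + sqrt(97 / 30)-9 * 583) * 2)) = -544635 / 807148973-7 * sqrt(2910) / 1614297946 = -0.00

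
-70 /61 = -1.15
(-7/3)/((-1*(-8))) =-7/24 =-0.29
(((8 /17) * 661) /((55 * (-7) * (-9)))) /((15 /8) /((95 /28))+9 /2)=12559 /706860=0.02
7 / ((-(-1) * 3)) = 7 / 3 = 2.33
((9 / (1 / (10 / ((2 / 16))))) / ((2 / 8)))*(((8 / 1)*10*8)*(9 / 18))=921600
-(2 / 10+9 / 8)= -1.32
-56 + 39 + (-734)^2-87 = 538652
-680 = -680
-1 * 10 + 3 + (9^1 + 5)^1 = 7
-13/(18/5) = -3.61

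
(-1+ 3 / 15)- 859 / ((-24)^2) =-6599 / 2880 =-2.29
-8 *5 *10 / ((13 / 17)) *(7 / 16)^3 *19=-832.25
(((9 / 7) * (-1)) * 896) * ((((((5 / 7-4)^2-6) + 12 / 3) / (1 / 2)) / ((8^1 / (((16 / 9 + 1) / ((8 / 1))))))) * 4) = -172400 / 49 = -3518.37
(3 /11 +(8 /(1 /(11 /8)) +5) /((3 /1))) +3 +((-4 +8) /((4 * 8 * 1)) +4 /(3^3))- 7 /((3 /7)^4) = -1415725 /7128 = -198.61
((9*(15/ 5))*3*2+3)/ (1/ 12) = 1980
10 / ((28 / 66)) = 165 / 7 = 23.57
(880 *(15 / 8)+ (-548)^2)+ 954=302908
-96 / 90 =-16 / 15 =-1.07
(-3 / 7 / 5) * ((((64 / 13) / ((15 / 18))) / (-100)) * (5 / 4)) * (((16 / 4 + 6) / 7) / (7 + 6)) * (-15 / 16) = -27 / 41405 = -0.00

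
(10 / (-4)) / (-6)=5 / 12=0.42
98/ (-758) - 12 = -4597/ 379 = -12.13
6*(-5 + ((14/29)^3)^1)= -715206/24389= -29.32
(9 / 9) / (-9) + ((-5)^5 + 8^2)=-27550 / 9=-3061.11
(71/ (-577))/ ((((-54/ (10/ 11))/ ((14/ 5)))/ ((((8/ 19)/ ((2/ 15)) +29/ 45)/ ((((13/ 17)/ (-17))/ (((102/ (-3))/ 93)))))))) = 31752660044/ 177143278455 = 0.18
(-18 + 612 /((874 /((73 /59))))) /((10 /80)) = -3534048 /25783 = -137.07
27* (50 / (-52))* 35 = -23625 / 26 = -908.65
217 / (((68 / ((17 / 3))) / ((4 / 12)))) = 217 / 36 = 6.03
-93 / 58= -1.60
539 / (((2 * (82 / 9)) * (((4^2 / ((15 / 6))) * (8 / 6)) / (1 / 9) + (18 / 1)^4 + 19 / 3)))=72765 / 258445468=0.00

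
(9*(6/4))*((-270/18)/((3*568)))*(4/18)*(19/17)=-285/9656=-0.03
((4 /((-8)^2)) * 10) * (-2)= -5 /4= -1.25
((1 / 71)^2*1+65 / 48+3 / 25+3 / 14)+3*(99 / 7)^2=178365161921 / 296410800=601.75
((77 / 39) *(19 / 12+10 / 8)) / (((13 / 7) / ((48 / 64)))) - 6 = -15173 / 4056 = -3.74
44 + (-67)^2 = 4533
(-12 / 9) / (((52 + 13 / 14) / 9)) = -56 / 247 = -0.23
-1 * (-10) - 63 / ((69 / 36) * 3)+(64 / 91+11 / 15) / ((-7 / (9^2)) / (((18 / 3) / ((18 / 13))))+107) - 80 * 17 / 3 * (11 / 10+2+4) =-291964676719 / 90683250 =-3219.61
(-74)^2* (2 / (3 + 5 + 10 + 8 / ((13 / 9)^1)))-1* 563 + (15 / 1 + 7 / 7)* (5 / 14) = -98537 / 1071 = -92.00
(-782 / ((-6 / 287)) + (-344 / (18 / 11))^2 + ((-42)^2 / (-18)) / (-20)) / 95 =66099199 / 76950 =858.99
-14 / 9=-1.56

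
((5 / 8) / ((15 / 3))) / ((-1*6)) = -1 / 48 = -0.02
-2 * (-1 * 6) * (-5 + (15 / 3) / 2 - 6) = -102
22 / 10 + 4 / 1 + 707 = 3566 / 5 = 713.20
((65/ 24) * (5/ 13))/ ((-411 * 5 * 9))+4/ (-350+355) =355079/ 443880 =0.80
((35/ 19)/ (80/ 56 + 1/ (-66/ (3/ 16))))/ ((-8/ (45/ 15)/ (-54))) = 582120/ 22249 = 26.16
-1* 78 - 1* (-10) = -68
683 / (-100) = -683 / 100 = -6.83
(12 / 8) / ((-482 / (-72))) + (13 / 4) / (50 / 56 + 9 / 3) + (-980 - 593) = -41293320 / 26269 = -1571.94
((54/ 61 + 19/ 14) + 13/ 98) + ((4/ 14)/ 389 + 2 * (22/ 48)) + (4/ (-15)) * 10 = 2910413/ 4650884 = 0.63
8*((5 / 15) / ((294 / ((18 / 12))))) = 2 / 147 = 0.01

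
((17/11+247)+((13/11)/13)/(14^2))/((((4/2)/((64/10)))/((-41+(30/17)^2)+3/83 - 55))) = -86797853820/1175363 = -73847.70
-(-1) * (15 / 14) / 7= 15 / 98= 0.15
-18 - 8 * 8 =-82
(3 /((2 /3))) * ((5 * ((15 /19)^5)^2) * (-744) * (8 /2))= -38612510156250000 /6131066257801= -6297.85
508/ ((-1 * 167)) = -3.04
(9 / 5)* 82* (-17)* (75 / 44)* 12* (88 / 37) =-4516560 / 37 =-122069.19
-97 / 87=-1.11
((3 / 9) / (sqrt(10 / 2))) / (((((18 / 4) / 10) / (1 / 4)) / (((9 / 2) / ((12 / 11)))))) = 11 * sqrt(5) / 72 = 0.34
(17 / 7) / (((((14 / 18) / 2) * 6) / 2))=102 / 49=2.08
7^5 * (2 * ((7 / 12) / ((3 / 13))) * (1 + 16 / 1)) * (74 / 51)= 2095895.15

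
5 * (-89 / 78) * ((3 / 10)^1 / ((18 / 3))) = -89 / 312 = -0.29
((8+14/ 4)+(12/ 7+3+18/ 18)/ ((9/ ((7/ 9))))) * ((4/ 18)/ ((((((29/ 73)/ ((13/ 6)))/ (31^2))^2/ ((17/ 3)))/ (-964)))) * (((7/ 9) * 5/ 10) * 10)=-7990758605944743265/ 5137263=-1555450559168.32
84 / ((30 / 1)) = 14 / 5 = 2.80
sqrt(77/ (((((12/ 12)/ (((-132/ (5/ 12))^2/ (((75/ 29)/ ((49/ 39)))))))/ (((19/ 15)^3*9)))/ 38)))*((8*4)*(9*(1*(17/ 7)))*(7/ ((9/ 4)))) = 967780352*sqrt(870870)/ 8125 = 111155279.79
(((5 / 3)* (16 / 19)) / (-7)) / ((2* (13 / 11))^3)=-13310 / 876603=-0.02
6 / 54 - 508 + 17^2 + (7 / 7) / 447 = -293527 / 1341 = -218.89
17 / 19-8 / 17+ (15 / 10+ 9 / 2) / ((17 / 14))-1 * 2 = 1087 / 323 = 3.37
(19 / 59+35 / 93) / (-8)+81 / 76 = 408043 / 417012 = 0.98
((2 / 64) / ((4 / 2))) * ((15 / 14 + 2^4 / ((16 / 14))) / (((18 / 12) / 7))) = 211 / 192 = 1.10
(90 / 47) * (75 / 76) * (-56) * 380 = -1890000 / 47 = -40212.77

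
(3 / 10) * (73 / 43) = 219 / 430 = 0.51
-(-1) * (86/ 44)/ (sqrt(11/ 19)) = 43 * sqrt(209)/ 242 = 2.57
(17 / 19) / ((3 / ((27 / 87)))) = 51 / 551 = 0.09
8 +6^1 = 14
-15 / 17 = -0.88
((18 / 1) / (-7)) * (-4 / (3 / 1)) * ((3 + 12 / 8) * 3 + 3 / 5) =1692 / 35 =48.34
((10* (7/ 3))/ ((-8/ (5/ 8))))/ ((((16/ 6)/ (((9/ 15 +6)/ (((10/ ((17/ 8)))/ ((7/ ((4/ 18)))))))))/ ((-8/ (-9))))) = -27489/ 1024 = -26.84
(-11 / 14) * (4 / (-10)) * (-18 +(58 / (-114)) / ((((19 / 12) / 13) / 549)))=-1835658 / 2527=-726.42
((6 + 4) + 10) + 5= 25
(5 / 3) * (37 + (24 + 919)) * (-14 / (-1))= 68600 / 3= 22866.67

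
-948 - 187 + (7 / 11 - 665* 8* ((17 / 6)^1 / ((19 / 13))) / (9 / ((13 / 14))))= -652936 / 297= -2198.44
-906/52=-453/26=-17.42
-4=-4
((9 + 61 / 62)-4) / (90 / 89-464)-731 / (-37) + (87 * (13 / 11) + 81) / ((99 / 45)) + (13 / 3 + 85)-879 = -2141043765599 / 3119376612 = -686.37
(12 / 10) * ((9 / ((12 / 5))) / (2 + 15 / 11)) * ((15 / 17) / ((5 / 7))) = 1.65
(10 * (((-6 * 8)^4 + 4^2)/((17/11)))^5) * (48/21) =108621226152413369556384520646480227205120/9938999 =10928789322990511374071430000000000.00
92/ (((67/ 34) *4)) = 782/ 67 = 11.67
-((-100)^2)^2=-100000000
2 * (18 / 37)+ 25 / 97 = 4417 / 3589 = 1.23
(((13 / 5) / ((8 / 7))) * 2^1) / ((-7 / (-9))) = 117 / 20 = 5.85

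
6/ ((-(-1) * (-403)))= -6/ 403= -0.01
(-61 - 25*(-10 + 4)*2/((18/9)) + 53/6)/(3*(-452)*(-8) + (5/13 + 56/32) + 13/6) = 15262/1692959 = 0.01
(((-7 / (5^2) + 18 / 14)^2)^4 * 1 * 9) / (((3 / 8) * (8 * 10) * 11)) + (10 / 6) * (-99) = -725576485038679926201 / 4398194122314453125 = -164.97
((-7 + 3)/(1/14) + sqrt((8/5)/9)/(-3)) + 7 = -49.14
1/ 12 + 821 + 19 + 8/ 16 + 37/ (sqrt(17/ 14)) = 37*sqrt(238)/ 17 + 10087/ 12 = 874.16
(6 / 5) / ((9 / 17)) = 34 / 15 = 2.27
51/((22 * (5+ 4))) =17/66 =0.26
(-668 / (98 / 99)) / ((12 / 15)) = -82665 / 98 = -843.52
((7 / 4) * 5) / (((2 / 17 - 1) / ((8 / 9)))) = -238 / 27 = -8.81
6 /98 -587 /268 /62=21085 /814184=0.03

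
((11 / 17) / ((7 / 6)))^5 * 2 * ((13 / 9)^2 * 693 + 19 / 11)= 3625793753472 / 23863536599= 151.94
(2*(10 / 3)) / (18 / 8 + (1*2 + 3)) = 80 / 87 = 0.92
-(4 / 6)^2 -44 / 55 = -56 / 45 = -1.24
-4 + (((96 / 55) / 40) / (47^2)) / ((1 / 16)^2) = -2426828 / 607475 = -3.99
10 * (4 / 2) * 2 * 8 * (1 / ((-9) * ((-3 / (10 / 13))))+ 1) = 329.12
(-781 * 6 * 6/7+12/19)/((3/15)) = -2670600/133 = -20079.70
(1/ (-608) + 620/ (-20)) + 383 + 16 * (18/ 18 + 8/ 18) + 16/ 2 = 2096375/ 5472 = 383.11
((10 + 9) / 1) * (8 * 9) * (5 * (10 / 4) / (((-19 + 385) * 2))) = 1425 / 61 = 23.36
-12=-12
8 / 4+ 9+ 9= 20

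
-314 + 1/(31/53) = -9681/31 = -312.29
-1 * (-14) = 14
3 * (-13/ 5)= -39/ 5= -7.80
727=727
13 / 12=1.08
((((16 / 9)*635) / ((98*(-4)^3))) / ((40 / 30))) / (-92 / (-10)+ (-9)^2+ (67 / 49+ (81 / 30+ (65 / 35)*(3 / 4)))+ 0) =-0.00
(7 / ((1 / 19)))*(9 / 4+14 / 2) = 4921 / 4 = 1230.25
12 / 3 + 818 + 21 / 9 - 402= 1267 / 3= 422.33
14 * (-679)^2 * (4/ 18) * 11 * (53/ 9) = 7526033284/ 81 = 92913991.16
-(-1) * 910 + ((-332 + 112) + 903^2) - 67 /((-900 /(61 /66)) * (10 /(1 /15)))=7271442094087 /8910000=816099.00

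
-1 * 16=-16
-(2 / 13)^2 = -4 / 169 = -0.02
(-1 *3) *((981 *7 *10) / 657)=-22890 / 73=-313.56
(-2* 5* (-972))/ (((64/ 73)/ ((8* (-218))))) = -19335510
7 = 7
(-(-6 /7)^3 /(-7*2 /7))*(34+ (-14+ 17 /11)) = -25596 /3773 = -6.78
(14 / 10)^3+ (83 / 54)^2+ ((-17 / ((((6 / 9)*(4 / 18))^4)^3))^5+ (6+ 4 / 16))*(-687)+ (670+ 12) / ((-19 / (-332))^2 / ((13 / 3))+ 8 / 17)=77744772096408020310486516454118068190560793891338875473906076078268639449475998784347057603999009964035529 / 1390732106723742110466139762392326921326166016000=55902047360909459419730840000000000000000000000000000000000.00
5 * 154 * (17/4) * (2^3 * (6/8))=19635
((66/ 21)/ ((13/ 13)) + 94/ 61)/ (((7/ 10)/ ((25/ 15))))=100000/ 8967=11.15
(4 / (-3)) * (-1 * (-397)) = -1588 / 3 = -529.33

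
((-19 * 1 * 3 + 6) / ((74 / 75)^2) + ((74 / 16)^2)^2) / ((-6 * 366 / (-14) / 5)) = 79518824315 / 6156951552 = 12.92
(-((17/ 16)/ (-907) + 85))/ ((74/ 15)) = -17.23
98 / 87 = 1.13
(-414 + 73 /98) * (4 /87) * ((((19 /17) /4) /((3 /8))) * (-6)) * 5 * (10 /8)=38474050 /72471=530.89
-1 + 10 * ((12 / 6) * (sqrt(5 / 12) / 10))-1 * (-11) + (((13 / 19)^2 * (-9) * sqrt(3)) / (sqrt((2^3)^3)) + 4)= 14.97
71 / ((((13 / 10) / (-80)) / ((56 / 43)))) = -3180800 / 559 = -5690.16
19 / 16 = 1.19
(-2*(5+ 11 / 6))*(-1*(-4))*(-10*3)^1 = 1640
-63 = -63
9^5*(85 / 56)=5019165 / 56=89627.95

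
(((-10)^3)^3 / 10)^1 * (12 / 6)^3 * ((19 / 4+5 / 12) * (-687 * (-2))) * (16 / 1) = -90867200000000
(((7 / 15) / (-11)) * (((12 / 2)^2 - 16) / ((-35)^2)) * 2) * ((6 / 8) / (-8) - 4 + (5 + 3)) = -5 / 924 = -0.01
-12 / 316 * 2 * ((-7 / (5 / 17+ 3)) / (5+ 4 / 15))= 765 / 24964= 0.03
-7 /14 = -1 /2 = -0.50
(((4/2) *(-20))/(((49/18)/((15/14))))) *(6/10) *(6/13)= -19440/4459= -4.36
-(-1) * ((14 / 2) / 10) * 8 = 28 / 5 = 5.60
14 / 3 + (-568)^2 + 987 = 970847 / 3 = 323615.67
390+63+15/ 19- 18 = 8280/ 19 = 435.79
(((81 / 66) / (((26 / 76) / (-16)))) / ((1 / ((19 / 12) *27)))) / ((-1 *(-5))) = -350892 / 715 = -490.76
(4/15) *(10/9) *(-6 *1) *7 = -112/9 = -12.44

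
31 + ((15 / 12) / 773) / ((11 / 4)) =263598 / 8503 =31.00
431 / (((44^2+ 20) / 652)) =431 / 3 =143.67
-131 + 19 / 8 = -1029 / 8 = -128.62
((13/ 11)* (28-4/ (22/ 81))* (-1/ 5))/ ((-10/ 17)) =16133/ 3025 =5.33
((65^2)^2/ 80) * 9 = 32131125/ 16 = 2008195.31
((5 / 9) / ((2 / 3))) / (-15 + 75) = 1 / 72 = 0.01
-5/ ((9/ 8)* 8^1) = -5/ 9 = -0.56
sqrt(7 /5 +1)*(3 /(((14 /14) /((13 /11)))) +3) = 144*sqrt(15) /55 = 10.14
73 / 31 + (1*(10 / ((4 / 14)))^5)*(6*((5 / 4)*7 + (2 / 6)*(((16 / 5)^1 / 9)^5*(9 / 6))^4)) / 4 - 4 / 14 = 5481564024353728625637914095748246836111 / 7951790981310744447509765625000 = 689349611.58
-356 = -356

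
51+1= 52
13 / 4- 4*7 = -99 / 4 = -24.75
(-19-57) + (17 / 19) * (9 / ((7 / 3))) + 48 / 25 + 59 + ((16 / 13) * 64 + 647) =714.14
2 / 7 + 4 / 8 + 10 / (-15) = 5 / 42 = 0.12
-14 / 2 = -7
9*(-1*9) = -81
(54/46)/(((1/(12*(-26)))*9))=-936/23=-40.70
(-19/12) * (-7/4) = 2.77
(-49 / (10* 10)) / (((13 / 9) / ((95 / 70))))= -1197 / 2600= -0.46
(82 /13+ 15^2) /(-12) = -3007 /156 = -19.28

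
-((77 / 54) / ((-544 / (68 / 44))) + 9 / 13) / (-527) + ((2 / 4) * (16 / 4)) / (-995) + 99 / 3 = 388709773519 / 11779335360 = 33.00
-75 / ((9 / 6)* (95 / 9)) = -90 / 19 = -4.74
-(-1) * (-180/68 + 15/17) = -30/17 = -1.76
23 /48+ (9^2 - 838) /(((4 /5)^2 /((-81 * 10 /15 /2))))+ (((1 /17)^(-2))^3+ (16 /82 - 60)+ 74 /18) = 35674107791 /1476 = 24169449.72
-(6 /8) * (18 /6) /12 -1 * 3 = -51 /16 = -3.19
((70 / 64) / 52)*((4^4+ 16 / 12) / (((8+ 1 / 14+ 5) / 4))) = 1.66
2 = 2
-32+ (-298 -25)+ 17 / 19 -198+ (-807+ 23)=-25386 / 19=-1336.11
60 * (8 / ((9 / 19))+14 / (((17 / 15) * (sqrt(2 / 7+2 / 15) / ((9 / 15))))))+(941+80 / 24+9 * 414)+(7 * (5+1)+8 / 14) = 3780 * sqrt(1155) / 187+120251 / 21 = 6413.21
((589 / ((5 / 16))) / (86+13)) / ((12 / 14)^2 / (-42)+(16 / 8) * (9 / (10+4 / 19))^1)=313545904 / 28745145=10.91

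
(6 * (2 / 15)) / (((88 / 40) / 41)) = 164 / 11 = 14.91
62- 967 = -905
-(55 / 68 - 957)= 65021 / 68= 956.19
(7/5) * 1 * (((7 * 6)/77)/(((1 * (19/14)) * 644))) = 21/24035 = 0.00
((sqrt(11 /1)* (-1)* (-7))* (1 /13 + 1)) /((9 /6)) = 196* sqrt(11) /39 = 16.67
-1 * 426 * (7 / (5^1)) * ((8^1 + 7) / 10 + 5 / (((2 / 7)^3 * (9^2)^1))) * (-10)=1335439 / 54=24730.35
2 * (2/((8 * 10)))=1/20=0.05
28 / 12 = 7 / 3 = 2.33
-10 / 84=-5 / 42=-0.12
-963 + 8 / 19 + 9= -18118 / 19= -953.58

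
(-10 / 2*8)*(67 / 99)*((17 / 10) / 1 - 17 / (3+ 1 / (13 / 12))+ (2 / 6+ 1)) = 3484 / 99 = 35.19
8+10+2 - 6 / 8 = 77 / 4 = 19.25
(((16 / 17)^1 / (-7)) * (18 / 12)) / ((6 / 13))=-52 / 119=-0.44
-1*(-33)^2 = -1089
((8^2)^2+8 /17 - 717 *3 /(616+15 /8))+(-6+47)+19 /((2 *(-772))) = 536358149131 /129743864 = 4133.98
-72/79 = -0.91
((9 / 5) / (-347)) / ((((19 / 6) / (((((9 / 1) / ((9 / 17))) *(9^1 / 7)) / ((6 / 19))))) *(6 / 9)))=-4131 / 24290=-0.17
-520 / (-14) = 260 / 7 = 37.14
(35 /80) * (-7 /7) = -7 /16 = -0.44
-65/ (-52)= 5/ 4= 1.25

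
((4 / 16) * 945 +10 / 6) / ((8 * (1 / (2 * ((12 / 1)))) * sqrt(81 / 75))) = 14275 * sqrt(3) / 36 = 686.81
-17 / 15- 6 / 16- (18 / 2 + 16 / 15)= -463 / 40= -11.58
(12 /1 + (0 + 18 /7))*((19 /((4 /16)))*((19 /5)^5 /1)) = 19194719448 /21875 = 877472.89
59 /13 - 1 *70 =-851 /13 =-65.46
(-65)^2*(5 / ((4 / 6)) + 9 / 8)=291525 / 8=36440.62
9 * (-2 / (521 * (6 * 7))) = -3 / 3647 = -0.00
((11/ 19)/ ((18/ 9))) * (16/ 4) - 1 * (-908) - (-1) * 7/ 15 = 259243/ 285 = 909.62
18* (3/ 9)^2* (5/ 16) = 5/ 8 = 0.62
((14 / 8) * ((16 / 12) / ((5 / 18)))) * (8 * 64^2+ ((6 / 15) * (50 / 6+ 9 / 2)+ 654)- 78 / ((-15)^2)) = 35098126 / 125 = 280785.01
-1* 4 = -4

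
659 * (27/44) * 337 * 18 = 53966169/22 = 2453007.68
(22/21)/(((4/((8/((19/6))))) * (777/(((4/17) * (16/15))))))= 5632/26351955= 0.00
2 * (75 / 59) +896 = 53014 / 59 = 898.54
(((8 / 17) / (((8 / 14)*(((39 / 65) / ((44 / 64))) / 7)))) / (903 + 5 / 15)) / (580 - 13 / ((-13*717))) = 386463 / 30653946032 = 0.00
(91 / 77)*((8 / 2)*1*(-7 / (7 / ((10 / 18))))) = -260 / 99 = -2.63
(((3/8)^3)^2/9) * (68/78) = 459/1703936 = 0.00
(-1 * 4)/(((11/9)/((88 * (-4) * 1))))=1152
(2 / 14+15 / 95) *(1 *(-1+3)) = 80 / 133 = 0.60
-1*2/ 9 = -2/ 9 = -0.22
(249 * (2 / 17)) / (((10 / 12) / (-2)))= -5976 / 85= -70.31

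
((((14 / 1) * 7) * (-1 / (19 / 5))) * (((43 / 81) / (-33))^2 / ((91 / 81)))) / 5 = -25886 / 21787623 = -0.00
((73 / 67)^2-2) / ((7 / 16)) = -58384 / 31423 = -1.86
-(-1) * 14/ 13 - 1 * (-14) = 196/ 13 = 15.08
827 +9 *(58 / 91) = 75779 / 91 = 832.74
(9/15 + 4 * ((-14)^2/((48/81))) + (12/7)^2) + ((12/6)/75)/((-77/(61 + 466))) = 53617952/40425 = 1326.36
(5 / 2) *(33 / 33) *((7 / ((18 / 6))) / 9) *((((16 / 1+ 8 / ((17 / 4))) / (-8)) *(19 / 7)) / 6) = -1805 / 2754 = -0.66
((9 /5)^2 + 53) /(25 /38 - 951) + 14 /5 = 2474482 /902825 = 2.74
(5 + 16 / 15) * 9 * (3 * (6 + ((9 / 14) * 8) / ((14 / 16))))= 1945.54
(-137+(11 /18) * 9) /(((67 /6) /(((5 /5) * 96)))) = -75744 /67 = -1130.51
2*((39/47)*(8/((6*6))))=52/141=0.37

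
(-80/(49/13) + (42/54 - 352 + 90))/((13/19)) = -2366621/5733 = -412.81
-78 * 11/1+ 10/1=-848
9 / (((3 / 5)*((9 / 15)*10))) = 5 / 2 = 2.50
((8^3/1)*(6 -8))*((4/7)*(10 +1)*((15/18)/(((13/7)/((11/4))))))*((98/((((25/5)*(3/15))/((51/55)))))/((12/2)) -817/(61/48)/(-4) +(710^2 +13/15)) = -28585471253504/7137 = -4005250280.72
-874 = -874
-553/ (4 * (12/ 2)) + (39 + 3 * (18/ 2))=1031/ 24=42.96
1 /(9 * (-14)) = -1 /126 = -0.01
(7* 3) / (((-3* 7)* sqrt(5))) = -sqrt(5) / 5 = -0.45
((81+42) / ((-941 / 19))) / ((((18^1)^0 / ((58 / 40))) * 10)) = -67773 / 188200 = -0.36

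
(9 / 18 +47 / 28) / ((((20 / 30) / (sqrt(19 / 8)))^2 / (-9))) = -93879 / 896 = -104.78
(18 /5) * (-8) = -144 /5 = -28.80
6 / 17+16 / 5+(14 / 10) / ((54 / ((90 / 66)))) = 60391 / 16830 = 3.59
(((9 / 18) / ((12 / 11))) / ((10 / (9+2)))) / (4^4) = 121 / 61440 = 0.00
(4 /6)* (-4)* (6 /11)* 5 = -80 /11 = -7.27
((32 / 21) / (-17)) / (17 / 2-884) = 64 / 625107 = 0.00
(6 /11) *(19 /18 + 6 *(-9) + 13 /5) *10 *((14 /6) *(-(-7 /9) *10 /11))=-4440380 /9801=-453.05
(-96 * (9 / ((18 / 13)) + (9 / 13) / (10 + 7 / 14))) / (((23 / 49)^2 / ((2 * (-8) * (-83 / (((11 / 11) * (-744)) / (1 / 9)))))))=1088654560 / 1918683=567.40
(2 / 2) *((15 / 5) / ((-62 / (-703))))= 2109 / 62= 34.02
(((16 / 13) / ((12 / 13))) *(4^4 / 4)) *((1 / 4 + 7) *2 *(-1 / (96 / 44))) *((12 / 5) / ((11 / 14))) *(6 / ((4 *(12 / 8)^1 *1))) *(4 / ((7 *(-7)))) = 14848 / 105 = 141.41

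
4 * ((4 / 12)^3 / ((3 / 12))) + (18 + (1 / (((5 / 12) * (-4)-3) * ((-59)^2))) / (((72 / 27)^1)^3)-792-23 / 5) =-2620713356983 / 3368494080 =-778.01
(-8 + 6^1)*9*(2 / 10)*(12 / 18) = -12 / 5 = -2.40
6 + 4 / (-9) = 50 / 9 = 5.56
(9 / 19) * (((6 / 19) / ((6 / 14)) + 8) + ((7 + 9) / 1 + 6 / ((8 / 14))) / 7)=5.93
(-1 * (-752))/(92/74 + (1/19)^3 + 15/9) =35783403/138473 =258.41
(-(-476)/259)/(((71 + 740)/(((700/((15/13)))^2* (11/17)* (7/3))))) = 1020219200/810189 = 1259.24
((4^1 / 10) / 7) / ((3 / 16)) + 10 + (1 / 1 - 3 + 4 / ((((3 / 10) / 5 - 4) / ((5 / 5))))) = 7.29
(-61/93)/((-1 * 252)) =61/23436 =0.00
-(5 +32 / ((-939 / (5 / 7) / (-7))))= -4855 / 939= -5.17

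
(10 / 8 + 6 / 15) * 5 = 8.25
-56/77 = -8/11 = -0.73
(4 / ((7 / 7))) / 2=2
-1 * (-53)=53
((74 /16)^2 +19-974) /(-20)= 59751 /1280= 46.68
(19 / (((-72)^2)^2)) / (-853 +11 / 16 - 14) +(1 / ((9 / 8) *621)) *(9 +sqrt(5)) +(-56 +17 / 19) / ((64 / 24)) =-210106517254223 / 10173865773312 +8 *sqrt(5) / 5589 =-20.65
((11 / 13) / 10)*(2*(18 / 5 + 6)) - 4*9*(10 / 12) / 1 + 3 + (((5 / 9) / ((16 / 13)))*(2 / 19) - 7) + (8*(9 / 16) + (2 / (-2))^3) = -12816871 / 444600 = -28.83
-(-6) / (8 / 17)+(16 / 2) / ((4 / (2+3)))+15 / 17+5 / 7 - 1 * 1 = 23.35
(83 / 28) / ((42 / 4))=83 / 294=0.28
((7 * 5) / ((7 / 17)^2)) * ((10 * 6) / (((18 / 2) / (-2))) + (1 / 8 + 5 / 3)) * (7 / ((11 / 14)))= -2801855 / 132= -21226.17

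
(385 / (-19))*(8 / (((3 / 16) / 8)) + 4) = -398860 / 57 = -6997.54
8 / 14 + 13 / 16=1.38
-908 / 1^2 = -908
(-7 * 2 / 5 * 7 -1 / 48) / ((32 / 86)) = -202487 / 3840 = -52.73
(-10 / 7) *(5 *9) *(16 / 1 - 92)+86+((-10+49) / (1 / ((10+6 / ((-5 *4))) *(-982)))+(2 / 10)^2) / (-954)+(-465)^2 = 18496901149 / 83475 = 221586.12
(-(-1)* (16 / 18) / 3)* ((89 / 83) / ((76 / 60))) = 3560 / 14193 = 0.25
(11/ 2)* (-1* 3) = -33/ 2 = -16.50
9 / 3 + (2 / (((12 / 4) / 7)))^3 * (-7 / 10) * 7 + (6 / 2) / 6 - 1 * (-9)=-131081 / 270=-485.49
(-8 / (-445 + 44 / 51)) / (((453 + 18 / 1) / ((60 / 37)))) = 8160 / 131579659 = 0.00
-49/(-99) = 49/99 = 0.49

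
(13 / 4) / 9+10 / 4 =103 / 36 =2.86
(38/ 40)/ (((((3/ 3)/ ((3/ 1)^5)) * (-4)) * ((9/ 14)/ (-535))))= 384237/ 8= 48029.62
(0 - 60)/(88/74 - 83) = 740/1009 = 0.73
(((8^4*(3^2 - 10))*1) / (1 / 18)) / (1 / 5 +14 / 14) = -61440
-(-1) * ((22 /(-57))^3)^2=0.00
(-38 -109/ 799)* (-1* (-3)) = -91413/ 799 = -114.41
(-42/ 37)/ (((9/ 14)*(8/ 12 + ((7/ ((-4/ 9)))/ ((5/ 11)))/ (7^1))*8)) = 490/ 9509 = 0.05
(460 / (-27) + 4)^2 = 123904 / 729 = 169.96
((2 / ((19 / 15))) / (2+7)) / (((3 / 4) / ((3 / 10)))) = 4 / 57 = 0.07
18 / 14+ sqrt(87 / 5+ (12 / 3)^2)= 9 / 7+ sqrt(835) / 5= 7.06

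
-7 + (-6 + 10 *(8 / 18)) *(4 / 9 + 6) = -1379 / 81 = -17.02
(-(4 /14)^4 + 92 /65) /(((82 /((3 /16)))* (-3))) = -54963 /51189320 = -0.00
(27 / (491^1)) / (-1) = -27 / 491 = -0.05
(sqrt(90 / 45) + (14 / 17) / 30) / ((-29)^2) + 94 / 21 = sqrt(2) / 841 + 6719639 / 1501185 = 4.48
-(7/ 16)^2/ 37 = -49/ 9472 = -0.01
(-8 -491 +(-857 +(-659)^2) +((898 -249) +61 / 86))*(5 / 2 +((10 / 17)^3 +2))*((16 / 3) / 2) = 3446625842450 / 633777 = 5438231.18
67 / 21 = 3.19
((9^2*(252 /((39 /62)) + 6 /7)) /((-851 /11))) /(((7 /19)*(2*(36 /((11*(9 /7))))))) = -3401662473 /15178436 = -224.11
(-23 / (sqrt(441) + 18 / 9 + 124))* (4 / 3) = -92 / 441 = -0.21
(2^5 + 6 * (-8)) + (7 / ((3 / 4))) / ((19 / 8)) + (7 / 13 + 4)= -5581 / 741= -7.53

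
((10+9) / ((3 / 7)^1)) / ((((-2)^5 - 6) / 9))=-21 / 2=-10.50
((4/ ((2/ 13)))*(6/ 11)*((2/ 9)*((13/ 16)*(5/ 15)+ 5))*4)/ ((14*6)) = 0.79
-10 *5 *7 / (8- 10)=175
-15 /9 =-5 /3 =-1.67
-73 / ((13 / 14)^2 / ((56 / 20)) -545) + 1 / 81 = 17719907 / 121065435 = 0.15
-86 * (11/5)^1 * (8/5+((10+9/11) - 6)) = -30358/25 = -1214.32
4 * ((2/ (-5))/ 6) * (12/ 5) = -16/ 25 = -0.64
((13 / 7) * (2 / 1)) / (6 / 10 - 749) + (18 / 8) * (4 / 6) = 39161 / 26194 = 1.50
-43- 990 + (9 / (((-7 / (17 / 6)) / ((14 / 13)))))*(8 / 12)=-13463 / 13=-1035.62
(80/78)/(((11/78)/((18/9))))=160/11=14.55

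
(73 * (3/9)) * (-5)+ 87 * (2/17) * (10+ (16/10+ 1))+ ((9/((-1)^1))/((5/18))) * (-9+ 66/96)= 564311/2040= 276.62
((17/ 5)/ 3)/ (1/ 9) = 51/ 5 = 10.20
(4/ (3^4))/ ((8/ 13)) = 13/ 162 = 0.08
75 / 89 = 0.84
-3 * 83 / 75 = -83 / 25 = -3.32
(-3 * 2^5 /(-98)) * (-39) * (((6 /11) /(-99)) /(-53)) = -1248 /314237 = -0.00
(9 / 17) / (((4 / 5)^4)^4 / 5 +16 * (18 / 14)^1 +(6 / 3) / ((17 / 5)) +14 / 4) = 10681152343750 / 497634872511897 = 0.02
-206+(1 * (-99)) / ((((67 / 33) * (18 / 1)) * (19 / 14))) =-208.00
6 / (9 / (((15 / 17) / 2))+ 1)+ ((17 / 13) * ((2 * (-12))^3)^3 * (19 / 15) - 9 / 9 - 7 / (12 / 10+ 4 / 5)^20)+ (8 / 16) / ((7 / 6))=-223390229343786905187131 / 51049922560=-4375917105089.28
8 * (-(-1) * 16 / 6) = 64 / 3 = 21.33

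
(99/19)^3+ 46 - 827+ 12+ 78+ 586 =250104/6859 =36.46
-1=-1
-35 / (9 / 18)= -70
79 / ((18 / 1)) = 79 / 18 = 4.39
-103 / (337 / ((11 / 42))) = -1133 / 14154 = -0.08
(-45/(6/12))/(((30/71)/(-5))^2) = -25205/2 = -12602.50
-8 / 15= -0.53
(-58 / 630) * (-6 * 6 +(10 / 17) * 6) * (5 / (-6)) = -2668 / 1071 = -2.49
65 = 65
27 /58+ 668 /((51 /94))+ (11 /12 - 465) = 1513703 /1972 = 767.60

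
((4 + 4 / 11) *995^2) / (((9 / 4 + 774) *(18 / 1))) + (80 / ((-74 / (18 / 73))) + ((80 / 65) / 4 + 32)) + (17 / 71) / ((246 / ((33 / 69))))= 1429520929663427 / 4189340667798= 341.23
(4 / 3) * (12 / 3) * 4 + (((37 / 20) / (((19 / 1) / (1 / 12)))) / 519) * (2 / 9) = 227197477 / 10649880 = 21.33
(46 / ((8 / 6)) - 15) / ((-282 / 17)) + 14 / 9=643 / 1692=0.38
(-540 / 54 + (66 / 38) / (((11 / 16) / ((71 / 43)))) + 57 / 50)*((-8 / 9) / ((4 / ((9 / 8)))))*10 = 191531 / 16340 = 11.72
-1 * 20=-20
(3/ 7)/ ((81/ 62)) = 62/ 189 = 0.33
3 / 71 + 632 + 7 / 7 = 633.04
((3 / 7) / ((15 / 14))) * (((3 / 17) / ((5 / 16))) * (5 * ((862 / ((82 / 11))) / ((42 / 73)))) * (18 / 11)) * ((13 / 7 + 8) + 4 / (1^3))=878950368 / 170765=5147.13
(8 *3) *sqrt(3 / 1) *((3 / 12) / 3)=2 *sqrt(3)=3.46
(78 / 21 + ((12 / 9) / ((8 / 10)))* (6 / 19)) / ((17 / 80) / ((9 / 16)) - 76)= -25380 / 452599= -0.06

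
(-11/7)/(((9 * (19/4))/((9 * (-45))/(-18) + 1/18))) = -1276/1539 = -0.83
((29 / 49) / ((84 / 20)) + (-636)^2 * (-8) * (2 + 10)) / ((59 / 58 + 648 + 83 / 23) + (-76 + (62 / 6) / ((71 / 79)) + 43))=-3784556696747366 / 61509750617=-61527.75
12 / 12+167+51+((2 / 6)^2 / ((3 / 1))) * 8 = 5921 / 27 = 219.30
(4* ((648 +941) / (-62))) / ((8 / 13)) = -20657 / 124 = -166.59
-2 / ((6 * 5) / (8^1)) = -8 / 15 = -0.53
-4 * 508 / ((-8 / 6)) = 1524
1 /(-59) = -1 /59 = -0.02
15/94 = 0.16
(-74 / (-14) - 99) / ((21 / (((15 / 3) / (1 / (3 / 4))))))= -820 / 49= -16.73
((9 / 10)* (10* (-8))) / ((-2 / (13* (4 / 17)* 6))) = 11232 / 17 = 660.71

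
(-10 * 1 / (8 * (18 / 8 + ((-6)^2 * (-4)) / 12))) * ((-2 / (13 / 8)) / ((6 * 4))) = -0.01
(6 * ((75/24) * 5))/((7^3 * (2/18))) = 3375/1372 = 2.46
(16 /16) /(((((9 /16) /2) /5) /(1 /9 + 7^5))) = 24202240 /81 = 298793.09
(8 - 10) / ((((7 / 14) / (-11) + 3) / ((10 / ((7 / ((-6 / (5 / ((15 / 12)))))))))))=132 / 91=1.45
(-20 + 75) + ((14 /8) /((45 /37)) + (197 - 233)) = 3679 /180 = 20.44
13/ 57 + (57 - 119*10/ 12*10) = -53263/ 57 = -934.44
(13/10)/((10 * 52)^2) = 1/208000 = 0.00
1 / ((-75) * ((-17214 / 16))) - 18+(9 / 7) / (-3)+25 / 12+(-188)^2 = 638536761749 / 18074700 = 35327.65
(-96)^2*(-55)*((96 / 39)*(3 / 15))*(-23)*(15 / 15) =74612736 / 13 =5739441.23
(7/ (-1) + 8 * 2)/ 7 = 9/ 7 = 1.29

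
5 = 5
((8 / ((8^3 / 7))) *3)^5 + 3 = 3225309573 / 1073741824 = 3.00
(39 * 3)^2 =13689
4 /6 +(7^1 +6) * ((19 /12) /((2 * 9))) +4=1255 /216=5.81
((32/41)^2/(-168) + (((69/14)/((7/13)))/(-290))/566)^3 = -26640469510669572672119851/533812106188121002256417852736000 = -0.00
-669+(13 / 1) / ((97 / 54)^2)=-6256713 / 9409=-664.97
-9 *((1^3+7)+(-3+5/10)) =-99/2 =-49.50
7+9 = 16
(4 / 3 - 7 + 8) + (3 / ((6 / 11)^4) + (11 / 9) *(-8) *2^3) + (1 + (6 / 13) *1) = -227651 / 5616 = -40.54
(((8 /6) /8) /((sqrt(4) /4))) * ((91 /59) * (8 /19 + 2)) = 4186 /3363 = 1.24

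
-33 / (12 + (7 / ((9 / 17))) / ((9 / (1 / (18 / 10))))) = -24057 / 9343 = -2.57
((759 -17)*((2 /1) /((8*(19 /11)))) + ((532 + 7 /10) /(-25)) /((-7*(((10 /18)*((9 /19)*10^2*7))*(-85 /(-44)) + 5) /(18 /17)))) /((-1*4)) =-36339225681 /1353370000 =-26.85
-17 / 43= -0.40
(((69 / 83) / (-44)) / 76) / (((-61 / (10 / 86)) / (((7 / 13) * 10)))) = 12075 / 4732122824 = 0.00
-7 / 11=-0.64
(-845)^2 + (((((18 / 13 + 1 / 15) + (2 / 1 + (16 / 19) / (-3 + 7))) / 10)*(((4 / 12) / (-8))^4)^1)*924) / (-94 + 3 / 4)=68204682485675341 / 95521420800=714025.00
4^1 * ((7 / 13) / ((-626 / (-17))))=238 / 4069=0.06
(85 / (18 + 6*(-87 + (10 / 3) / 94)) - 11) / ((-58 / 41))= 10842573 / 1373324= 7.90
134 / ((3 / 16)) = 2144 / 3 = 714.67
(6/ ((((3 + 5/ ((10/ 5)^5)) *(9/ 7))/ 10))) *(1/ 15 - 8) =-106624/ 909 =-117.30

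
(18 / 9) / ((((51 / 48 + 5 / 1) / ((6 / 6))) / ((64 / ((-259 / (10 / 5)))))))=-4096 / 25123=-0.16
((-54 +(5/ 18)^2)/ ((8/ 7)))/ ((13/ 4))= -122297/ 8424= -14.52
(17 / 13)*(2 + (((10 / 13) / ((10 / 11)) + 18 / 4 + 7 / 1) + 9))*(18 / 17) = 5463 / 169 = 32.33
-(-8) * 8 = 64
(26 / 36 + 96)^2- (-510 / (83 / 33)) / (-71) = 17856707413 / 1909332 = 9352.33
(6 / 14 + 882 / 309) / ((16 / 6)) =7101 / 5768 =1.23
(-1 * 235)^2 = 55225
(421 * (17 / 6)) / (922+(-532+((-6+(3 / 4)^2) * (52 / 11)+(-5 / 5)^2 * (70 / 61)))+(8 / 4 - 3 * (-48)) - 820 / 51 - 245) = 163279798 / 34270903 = 4.76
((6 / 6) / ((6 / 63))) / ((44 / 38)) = 9.07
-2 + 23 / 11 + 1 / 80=91 / 880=0.10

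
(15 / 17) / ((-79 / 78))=-1170 / 1343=-0.87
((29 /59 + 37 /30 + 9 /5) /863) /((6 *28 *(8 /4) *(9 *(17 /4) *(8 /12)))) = 367 /769865040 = 0.00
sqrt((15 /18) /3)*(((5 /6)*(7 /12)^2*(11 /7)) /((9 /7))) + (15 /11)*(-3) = -45 /11 + 2695*sqrt(10) /46656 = -3.91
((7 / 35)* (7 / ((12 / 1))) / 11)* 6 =7 / 110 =0.06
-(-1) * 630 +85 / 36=22765 / 36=632.36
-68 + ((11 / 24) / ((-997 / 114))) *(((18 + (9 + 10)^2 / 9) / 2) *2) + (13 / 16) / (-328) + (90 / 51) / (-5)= -57158899609 / 800535168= -71.40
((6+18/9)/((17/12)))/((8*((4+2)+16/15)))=90/901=0.10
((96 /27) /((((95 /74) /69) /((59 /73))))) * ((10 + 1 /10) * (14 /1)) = 2271856832 /104025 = 21839.53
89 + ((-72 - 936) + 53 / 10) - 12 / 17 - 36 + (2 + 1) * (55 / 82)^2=-542423603 / 571540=-949.06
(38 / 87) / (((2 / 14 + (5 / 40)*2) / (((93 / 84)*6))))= 2356 / 319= 7.39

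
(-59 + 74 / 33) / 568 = -1873 / 18744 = -0.10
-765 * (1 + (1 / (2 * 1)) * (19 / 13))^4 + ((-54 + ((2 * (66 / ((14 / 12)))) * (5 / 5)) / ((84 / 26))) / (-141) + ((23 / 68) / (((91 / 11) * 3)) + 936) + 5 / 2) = -318067235241181 / 53673202128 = -5926.00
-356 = -356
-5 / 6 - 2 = -2.83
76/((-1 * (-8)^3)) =19/128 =0.15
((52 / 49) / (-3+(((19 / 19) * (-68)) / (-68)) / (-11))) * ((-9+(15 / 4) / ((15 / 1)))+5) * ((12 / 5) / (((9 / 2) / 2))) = 1144 / 833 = 1.37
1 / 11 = 0.09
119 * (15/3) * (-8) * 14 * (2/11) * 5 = -666400/11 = -60581.82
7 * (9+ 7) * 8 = 896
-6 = -6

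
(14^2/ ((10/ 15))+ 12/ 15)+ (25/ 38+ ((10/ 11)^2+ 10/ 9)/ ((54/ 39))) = 552804587/ 1862190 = 296.86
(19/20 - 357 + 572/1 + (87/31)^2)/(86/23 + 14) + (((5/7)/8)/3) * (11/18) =6242494961/494030880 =12.64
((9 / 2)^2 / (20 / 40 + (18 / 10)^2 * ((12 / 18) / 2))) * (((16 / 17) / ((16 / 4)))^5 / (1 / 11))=11404800 / 112168703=0.10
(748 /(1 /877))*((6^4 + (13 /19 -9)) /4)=4012399534 /19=211178922.84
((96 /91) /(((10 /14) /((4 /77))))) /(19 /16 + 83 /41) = 251904 /10545535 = 0.02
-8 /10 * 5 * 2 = -8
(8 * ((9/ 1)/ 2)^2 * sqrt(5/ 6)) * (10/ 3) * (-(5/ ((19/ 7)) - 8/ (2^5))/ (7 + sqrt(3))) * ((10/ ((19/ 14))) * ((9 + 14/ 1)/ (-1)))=-571725 * sqrt(10)/ 361 + 1334025 * sqrt(30)/ 361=15232.14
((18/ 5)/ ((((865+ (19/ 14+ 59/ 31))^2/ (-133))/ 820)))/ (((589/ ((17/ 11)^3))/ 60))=-7402188979584/ 37799622862375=-0.20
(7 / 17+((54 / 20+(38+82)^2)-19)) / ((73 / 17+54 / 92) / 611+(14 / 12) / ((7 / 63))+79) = 34363786847 / 213835480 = 160.70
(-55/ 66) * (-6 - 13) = 95/ 6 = 15.83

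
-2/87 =-0.02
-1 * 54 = -54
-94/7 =-13.43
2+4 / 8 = 5 / 2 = 2.50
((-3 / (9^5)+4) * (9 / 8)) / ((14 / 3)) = 0.96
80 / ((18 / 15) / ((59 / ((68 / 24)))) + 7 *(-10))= -23600 / 20633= -1.14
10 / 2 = 5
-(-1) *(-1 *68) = -68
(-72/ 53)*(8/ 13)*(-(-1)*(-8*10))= 46080/ 689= 66.88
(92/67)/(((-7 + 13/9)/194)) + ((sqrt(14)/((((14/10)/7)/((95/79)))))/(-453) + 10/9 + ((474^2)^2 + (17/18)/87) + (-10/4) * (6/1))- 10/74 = 4899160407926294003/97052850- 475 * sqrt(14)/35787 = 50479304913.99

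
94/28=47/14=3.36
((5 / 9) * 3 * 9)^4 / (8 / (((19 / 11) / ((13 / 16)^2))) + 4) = 30780000 / 4291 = 7173.15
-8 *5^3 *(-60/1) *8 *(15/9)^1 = 800000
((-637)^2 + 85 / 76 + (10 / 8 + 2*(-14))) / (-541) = -7709124 / 10279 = -749.99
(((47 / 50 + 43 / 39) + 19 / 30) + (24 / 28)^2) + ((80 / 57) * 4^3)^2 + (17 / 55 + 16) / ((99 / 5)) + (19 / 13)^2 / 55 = 657019154117299 / 81387531225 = 8072.72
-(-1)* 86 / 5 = 86 / 5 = 17.20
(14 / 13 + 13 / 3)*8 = 1688 / 39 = 43.28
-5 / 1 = -5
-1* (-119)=119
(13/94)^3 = 2197/830584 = 0.00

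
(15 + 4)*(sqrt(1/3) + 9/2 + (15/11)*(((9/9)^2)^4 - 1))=19*sqrt(3)/3 + 171/2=96.47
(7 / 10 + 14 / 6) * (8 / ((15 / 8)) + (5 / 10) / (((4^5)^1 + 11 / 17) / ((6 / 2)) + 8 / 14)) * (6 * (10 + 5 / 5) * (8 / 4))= 15654529891 / 9160275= 1708.96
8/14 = 4/7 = 0.57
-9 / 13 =-0.69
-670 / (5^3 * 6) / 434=-67 / 32550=-0.00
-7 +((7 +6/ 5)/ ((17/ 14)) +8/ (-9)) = -869/ 765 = -1.14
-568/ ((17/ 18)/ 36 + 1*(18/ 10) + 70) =-1840320/ 232717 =-7.91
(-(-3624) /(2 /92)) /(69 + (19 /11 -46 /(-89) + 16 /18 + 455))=1468828944 /4644569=316.25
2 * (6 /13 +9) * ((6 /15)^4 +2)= 311436 /8125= 38.33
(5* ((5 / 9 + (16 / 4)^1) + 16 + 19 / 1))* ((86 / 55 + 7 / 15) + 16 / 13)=2490220 / 3861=644.97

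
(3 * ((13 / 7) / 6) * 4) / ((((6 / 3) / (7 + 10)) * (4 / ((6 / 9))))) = 221 / 42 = 5.26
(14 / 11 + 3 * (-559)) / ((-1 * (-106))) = -18433 / 1166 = -15.81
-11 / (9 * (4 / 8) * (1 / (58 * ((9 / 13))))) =-1276 / 13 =-98.15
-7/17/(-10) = 7/170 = 0.04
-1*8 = -8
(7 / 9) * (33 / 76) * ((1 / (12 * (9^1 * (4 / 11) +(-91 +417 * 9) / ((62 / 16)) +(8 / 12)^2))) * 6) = 78771 / 442580224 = 0.00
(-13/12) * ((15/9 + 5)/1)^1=-65/9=-7.22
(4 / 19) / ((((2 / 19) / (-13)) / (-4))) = 104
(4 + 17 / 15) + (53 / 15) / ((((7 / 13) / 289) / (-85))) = -5641582 / 35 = -161188.06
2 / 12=1 / 6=0.17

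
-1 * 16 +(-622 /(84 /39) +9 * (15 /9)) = -4057 /14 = -289.79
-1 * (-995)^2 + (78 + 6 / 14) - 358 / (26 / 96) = -90205426 / 91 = -991268.42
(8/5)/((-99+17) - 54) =-1/85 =-0.01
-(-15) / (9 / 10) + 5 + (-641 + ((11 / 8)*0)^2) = -619.33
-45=-45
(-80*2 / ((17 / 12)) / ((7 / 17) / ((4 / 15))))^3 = -134217728 / 343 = -391305.33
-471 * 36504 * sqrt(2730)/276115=-17193384 * sqrt(2730)/276115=-3253.51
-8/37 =-0.22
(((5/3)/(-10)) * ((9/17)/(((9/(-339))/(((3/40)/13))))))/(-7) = -339/123760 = -0.00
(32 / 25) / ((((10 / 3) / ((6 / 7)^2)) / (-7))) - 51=-46353 / 875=-52.97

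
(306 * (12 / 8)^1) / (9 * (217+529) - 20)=459 / 6694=0.07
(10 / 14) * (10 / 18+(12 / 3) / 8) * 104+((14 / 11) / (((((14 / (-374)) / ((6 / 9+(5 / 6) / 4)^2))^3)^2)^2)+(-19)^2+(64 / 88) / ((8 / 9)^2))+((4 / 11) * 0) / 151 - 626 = 11161288860733623176545530108057168667049 / 1636299986314332066545664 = 6821052957333183.96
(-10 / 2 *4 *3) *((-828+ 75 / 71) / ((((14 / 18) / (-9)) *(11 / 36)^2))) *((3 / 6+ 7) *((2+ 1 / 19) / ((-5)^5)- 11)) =72463455029333376 / 142825375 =507357008.72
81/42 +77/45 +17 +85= 66553/630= 105.64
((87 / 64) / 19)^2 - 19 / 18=-1.05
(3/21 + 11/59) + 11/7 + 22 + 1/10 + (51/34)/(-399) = 134503/5605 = 24.00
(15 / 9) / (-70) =-1 / 42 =-0.02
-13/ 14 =-0.93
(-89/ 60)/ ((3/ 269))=-23941/ 180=-133.01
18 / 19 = 0.95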